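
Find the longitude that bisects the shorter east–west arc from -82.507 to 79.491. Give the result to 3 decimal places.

Signed shortest Δλ from -82.507° to +79.491° is +161.998°.
Midpoint longitude = -82.507° + (+161.998°)/2 = -82.507° + 80.999° = -1.508°.

-1.508°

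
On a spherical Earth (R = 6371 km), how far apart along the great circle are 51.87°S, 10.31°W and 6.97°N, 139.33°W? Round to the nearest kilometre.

13207 km

Δλ = -139.33 − -10.31 = -129.02°.
Δφ = 6.97 − -51.87 = 58.84°.
a = sin²(Δφ/2) + cos φ₁ · cos φ₂ · sin²(Δλ/2) = 0.740661.
c = 2·atan2(√a, √(1−a)) = 2.07296 rad → d = 6371·c ≈ 13206.82 km.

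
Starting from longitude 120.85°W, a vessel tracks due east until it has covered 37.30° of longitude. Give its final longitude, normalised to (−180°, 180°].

Start at -120.85°; shift +37.30° → -83.55°.
-83.55° already lies in (−180°, 180°].

83.55°W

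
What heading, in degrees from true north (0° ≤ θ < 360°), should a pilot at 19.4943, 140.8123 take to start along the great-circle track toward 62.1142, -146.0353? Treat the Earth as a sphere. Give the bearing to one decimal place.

Δλ = -146.0353 − 140.8123 = -286.8476°; wrapped into (−180°, 180°]: 73.1524°.
θ = atan2( sin Δλ · cos φ₂ , cos φ₁ · sin φ₂ − sin φ₁ · cos φ₂ · cos Δλ )
  = atan2(0.44764, 0.78798) = 29.600° → normalised to [0°, 360°): 29.600°.

29.6°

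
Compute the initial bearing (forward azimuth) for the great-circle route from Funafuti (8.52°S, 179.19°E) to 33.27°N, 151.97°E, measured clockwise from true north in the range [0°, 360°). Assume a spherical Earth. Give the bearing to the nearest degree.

330°

Δλ = 151.97 − 179.19 = -27.22°.
θ = atan2( sin Δλ · cos φ₂ , cos φ₁ · sin φ₂ − sin φ₁ · cos φ₂ · cos Δλ )
  = atan2(-0.38244, 0.65268) = -30.368° → normalised to [0°, 360°): 329.632°.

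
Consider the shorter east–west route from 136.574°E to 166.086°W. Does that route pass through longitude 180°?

Yes

Naïve |-166.086 − 136.574| = 302.66° > 180°, so the shorter arc goes the other way round — across 180°.
Signed shortest Δλ = ((-166.086 − 136.574 + 180) mod 360) − 180 = 57.34°.
Going east by 57.34° from +136.574° passes through 180° before reaching -166.086°.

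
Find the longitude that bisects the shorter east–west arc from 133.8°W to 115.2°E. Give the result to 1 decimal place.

Signed shortest Δλ from -133.8° to +115.2° is -111.0°.
Midpoint longitude = -133.8° + (-111.0°)/2 = -133.8° − 55.5° = -189.3°.
Normalise into (−180°, 180°]: +170.7°.
(The naïve average (-133.8 + +115.2)/2 = -9.3° is on the wrong side of the globe.)

170.7°E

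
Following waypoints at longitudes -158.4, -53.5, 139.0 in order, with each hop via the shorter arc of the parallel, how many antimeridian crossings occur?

1

Leg 1: -158.4° → -53.5°, shortest Δλ = 104.9° (east) — does not cross 180°.
Leg 2: -53.5° → +139.0°, shortest Δλ = -167.5° (west) — crosses 180°.
Total crossings: 1.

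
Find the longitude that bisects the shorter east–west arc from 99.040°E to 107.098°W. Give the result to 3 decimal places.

Signed shortest Δλ from +99.040° to -107.098° is +153.862°.
Midpoint longitude = +99.040° + (+153.862°)/2 = +99.040° + 76.931° = +175.971°.
(The naïve average (+99.040 + -107.098)/2 = -4.029° is on the wrong side of the globe.)

175.971°E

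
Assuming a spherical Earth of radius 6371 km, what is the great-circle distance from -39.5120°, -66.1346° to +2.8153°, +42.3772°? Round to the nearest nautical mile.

Δλ = 42.3772 − -66.1346 = 108.5118°.
Δφ = 2.8153 − -39.5120 = 42.3273°.
a = sin²(Δφ/2) + cos φ₁ · cos φ₂ · sin²(Δλ/2) = 0.637951.
c = 2·atan2(√a, √(1−a)) = 1.85033 rad → d = 6371·c ≈ 11788.42 km ≈ 6365.24 nmi.

6365 nmi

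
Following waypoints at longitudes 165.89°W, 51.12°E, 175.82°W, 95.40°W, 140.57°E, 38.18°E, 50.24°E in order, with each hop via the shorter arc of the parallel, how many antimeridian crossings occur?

3

Leg 1: -165.89° → +51.12°, shortest Δλ = -142.99° (west) — crosses 180°.
Leg 2: +51.12° → -175.82°, shortest Δλ = 133.06° (east) — crosses 180°.
Leg 3: -175.82° → -95.40°, shortest Δλ = 80.42° (east) — does not cross 180°.
Leg 4: -95.40° → +140.57°, shortest Δλ = -124.03° (west) — crosses 180°.
Leg 5: +140.57° → +38.18°, shortest Δλ = -102.39° (west) — does not cross 180°.
Leg 6: +38.18° → +50.24°, shortest Δλ = 12.06° (east) — does not cross 180°.
Total crossings: 3.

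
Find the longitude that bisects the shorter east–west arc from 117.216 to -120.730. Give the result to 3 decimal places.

Signed shortest Δλ from +117.216° to -120.730° is +122.054°.
Midpoint longitude = +117.216° + (+122.054°)/2 = +117.216° + 61.027° = +178.243°.
(The naïve average (+117.216 + -120.730)/2 = -1.757° is on the wrong side of the globe.)

+178.243°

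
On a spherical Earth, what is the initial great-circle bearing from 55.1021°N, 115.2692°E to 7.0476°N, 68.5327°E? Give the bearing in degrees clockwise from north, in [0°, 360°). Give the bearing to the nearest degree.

236°

Δλ = 68.5327 − 115.2692 = -46.7365°.
θ = atan2( sin Δλ · cos φ₂ , cos φ₁ · sin φ₂ − sin φ₁ · cos φ₂ · cos Δλ )
  = atan2(-0.72271, -0.48767) = -124.011° → normalised to [0°, 360°): 235.989°.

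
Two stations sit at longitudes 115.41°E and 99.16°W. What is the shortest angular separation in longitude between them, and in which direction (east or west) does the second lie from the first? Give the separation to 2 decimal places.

Raw difference: -99.16 − 115.41 = -214.57°.
Normalise into (−180°, 180°]: -214.57° + 360° = 145.43°.
Positive ⇒ the second point lies to the east; separation 145.43°.

145.43° east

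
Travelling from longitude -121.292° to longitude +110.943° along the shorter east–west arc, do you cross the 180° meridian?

Naïve |110.943 − -121.292| = 232.235° > 180°, so the shorter arc goes the other way round — across 180°.
Signed shortest Δλ = ((110.943 − -121.292 + 180) mod 360) − 180 = -127.765°.
Going west by 127.765° from -121.292° passes through 180° before reaching +110.943°.

Yes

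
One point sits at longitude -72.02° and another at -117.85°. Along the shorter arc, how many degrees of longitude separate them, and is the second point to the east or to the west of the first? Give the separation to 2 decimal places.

45.83° west

Raw difference: -117.85 − -72.02 = -45.83°.
Normalise into (−180°, 180°]: -45.83° stays -45.83°.
Negative ⇒ the second point lies to the west; separation 45.83°.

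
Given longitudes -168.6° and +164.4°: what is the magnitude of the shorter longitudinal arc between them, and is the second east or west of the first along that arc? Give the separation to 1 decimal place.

Raw difference: 164.4 − -168.6 = 333.0°.
Normalise into (−180°, 180°]: 333.0° − 360° = -27.0°.
Negative ⇒ the second point lies to the west; separation 27.0°.

27.0° west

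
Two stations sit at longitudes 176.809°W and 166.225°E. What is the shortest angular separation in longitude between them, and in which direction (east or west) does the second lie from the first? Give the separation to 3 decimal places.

Raw difference: 166.225 − -176.809 = 343.034°.
Normalise into (−180°, 180°]: 343.034° − 360° = -16.966°.
Negative ⇒ the second point lies to the west; separation 16.966°.

16.966° west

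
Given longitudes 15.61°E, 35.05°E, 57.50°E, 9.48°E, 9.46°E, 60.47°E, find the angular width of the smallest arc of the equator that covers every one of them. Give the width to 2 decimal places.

Sort the longitudes: +9.46°, +9.48°, +15.61°, +35.05°, +57.50°, +60.47°.
Eastward gaps between consecutive values (wrapping around): 0.02°, 6.13°, 19.44°, 22.45°, 2.97°, 308.99°.
Largest gap = 308.99° ⇒ minimal covering band is its complement: 360° − 308.99° = 51.01°.
Band runs from +9.46° eastward to +60.47°.

51.01°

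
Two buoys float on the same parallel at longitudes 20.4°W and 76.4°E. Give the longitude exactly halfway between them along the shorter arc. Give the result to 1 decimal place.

28.0°E

Signed shortest Δλ from -20.4° to +76.4° is +96.8°.
Midpoint longitude = -20.4° + (+96.8°)/2 = -20.4° + 48.4° = +28.0°.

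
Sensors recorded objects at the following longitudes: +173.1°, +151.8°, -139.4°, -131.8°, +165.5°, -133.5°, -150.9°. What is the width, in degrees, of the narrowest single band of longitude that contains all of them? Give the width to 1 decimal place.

Sort the longitudes: -150.9°, -139.4°, -133.5°, -131.8°, +151.8°, +165.5°, +173.1°.
Eastward gaps between consecutive values (wrapping around): 11.5°, 5.9°, 1.7°, 283.6°, 13.7°, 7.6°, 36.0°.
Largest gap = 283.6° ⇒ minimal covering band is its complement: 360° − 283.6° = 76.4°.
Band runs from +151.8° eastward to -131.8°, crossing the antimeridian.

76.4°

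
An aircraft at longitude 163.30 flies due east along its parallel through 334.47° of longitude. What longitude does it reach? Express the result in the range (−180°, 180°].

Start at +163.30°; shift +334.47° → +497.77°.
+497.77° lies outside (−180°, 180°]; subtract 360° → +137.77°.

+137.77°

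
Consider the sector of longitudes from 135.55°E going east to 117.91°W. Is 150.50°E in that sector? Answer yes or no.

Yes

Band width going east from +135.55° to -117.91°: ((-117.91 − 135.55) mod 360) = 106.54°.
Offset of +150.50° east of the west edge: ((150.50 − 135.55) mod 360) = 14.95°.
14.95° ≤ 106.54° ⇒ inside.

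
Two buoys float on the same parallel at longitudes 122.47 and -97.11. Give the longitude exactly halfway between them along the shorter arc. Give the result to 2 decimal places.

-167.32°

Signed shortest Δλ from +122.47° to -97.11° is +140.42°.
Midpoint longitude = +122.47° + (+140.42°)/2 = +122.47° + 70.21° = +192.68°.
Normalise into (−180°, 180°]: -167.32°.
(The naïve average (+122.47 + -97.11)/2 = 12.68° is on the wrong side of the globe.)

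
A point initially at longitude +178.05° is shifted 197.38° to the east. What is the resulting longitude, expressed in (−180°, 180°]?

+15.43°

Start at +178.05°; shift +197.38° → +375.43°.
+375.43° lies outside (−180°, 180°]; subtract 360° → +15.43°.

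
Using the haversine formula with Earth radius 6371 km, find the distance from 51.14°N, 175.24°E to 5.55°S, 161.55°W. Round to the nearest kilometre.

Δλ = -161.55 − 175.24 = -336.79°; wrapped into (−180°, 180°]: 23.21°.
Δφ = -5.55 − 51.14 = -56.69°.
a = sin²(Δφ/2) + cos φ₁ · cos φ₂ · sin²(Δλ/2) = 0.250686.
c = 2·atan2(√a, √(1−a)) = 1.04878 rad → d = 6371·c ≈ 6681.79 km.

6682 km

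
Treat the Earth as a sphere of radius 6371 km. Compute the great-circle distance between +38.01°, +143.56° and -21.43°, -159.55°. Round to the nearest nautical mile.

4796 nmi

Δλ = -159.55 − 143.56 = -303.11°; wrapped into (−180°, 180°]: 56.89°.
Δφ = -21.43 − 38.01 = -59.44°.
a = sin²(Δφ/2) + cos φ₁ · cos φ₂ · sin²(Δλ/2) = 0.412178.
c = 2·atan2(√a, √(1−a)) = 1.39424 rad → d = 6371·c ≈ 8882.68 km ≈ 4796.26 nmi.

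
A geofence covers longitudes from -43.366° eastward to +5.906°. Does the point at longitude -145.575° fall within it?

Band width going east from -43.366° to +5.906°: ((5.906 − -43.366) mod 360) = 49.272°.
Offset of -145.575° east of the west edge: ((-145.575 − -43.366) mod 360) = 257.791°.
257.791° > 49.272° ⇒ outside.

No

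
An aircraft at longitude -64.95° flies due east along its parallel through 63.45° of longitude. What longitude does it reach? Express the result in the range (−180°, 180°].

Start at -64.95°; shift +63.45° → -1.50°.
-1.50° already lies in (−180°, 180°].

-1.50°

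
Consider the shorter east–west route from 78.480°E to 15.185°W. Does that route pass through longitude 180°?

Signed shortest Δλ = ((-15.185 − 78.480 + 180) mod 360) − 180 = -93.665°.
Going west by 93.665° from +78.480° reaches -15.185° without touching 180°.

No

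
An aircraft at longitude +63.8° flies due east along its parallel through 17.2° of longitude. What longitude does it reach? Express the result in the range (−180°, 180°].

+81.0°

Start at +63.8°; shift +17.2° → +81.0°.
+81.0° already lies in (−180°, 180°].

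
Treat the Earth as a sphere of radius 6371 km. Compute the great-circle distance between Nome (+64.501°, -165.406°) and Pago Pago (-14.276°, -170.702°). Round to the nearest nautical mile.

4736 nmi

Δλ = -170.702 − -165.406 = -5.296°.
Δφ = -14.276 − 64.501 = -78.777°.
a = sin²(Δφ/2) + cos φ₁ · cos φ₂ · sin²(Δλ/2) = 0.403576.
c = 2·atan2(√a, √(1−a)) = 1.37673 rad → d = 6371·c ≈ 8771.17 km ≈ 4736.05 nmi.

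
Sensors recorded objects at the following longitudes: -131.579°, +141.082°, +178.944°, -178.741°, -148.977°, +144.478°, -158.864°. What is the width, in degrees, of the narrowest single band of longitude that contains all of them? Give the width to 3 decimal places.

Sort the longitudes: -178.741°, -158.864°, -148.977°, -131.579°, +141.082°, +144.478°, +178.944°.
Eastward gaps between consecutive values (wrapping around): 19.877°, 9.887°, 17.398°, 272.661°, 3.396°, 34.466°, 2.315°.
Largest gap = 272.661° ⇒ minimal covering band is its complement: 360° − 272.661° = 87.339°.
Band runs from +141.082° eastward to -131.579°, crossing the antimeridian.

87.339°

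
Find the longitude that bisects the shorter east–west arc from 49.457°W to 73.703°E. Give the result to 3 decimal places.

12.123°E

Signed shortest Δλ from -49.457° to +73.703° is +123.160°.
Midpoint longitude = -49.457° + (+123.160°)/2 = -49.457° + 61.580° = +12.123°.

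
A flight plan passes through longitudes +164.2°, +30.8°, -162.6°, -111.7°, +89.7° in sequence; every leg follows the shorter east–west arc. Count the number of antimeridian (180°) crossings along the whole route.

Leg 1: +164.2° → +30.8°, shortest Δλ = -133.4° (west) — does not cross 180°.
Leg 2: +30.8° → -162.6°, shortest Δλ = 166.6° (east) — crosses 180°.
Leg 3: -162.6° → -111.7°, shortest Δλ = 50.9° (east) — does not cross 180°.
Leg 4: -111.7° → +89.7°, shortest Δλ = -158.6° (west) — crosses 180°.
Total crossings: 2.

2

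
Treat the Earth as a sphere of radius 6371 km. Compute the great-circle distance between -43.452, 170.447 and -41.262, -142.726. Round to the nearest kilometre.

3804 km

Δλ = -142.726 − 170.447 = -313.173°; wrapped into (−180°, 180°]: 46.827°.
Δφ = -41.262 − -43.452 = 2.190°.
a = sin²(Δφ/2) + cos φ₁ · cos φ₂ · sin²(Δλ/2) = 0.086530.
c = 2·atan2(√a, √(1−a)) = 0.59715 rad → d = 6371·c ≈ 3804.46 km.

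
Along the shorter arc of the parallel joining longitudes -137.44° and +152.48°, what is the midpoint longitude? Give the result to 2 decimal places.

-172.48°

Signed shortest Δλ from -137.44° to +152.48° is -70.08°.
Midpoint longitude = -137.44° + (-70.08°)/2 = -137.44° − 35.04° = -172.48°.
(The naïve average (-137.44 + +152.48)/2 = 7.52° is on the wrong side of the globe.)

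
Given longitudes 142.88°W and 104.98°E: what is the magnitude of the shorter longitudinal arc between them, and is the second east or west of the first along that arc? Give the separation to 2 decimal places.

112.14° west

Raw difference: 104.98 − -142.88 = 247.86°.
Normalise into (−180°, 180°]: 247.86° − 360° = -112.14°.
Negative ⇒ the second point lies to the west; separation 112.14°.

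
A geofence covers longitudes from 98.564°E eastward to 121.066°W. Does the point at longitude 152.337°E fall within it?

Yes

Band width going east from +98.564° to -121.066°: ((-121.066 − 98.564) mod 360) = 140.370°.
Offset of +152.337° east of the west edge: ((152.337 − 98.564) mod 360) = 53.773°.
53.773° ≤ 140.370° ⇒ inside.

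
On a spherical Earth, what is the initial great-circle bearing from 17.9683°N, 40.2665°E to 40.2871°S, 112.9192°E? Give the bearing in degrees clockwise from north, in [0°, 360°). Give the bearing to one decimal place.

133.3°

Δλ = 112.9192 − 40.2665 = 72.6527°.
θ = atan2( sin Δλ · cos φ₂ , cos φ₁ · sin φ₂ − sin φ₁ · cos φ₂ · cos Δλ )
  = atan2(0.72812, -0.68524) = 133.263° → normalised to [0°, 360°): 133.263°.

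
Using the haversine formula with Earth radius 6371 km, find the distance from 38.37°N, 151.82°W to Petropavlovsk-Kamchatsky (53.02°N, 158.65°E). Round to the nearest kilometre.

4079 km

Δλ = 158.65 − -151.82 = 310.47°; wrapped into (−180°, 180°]: -49.53°.
Δφ = 53.02 − 38.37 = 14.65°.
a = sin²(Δφ/2) + cos φ₁ · cos φ₂ · sin²(Δλ/2) = 0.099012.
c = 2·atan2(√a, √(1−a)) = 0.64020 rad → d = 6371·c ≈ 4078.73 km.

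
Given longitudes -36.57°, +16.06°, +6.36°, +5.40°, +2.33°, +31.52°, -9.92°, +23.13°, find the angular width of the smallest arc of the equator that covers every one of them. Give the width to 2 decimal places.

68.09°

Sort the longitudes: -36.57°, -9.92°, +2.33°, +5.40°, +6.36°, +16.06°, +23.13°, +31.52°.
Eastward gaps between consecutive values (wrapping around): 26.65°, 12.25°, 3.07°, 0.96°, 9.70°, 7.07°, 8.39°, 291.91°.
Largest gap = 291.91° ⇒ minimal covering band is its complement: 360° − 291.91° = 68.09°.
Band runs from -36.57° eastward to +31.52°.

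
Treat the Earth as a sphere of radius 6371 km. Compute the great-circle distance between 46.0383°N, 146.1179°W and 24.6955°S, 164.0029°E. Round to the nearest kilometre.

Δλ = 164.0029 − -146.1179 = 310.1208°; wrapped into (−180°, 180°]: -49.8792°.
Δφ = -24.6955 − 46.0383 = -70.7338°.
a = sin²(Δφ/2) + cos φ₁ · cos φ₂ · sin²(Δλ/2) = 0.447157.
c = 2·atan2(√a, √(1−a)) = 1.46491 rad → d = 6371·c ≈ 9332.96 km.

9333 km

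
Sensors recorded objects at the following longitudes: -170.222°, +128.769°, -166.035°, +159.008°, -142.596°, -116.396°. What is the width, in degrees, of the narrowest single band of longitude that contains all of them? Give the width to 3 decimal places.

114.835°

Sort the longitudes: -170.222°, -166.035°, -142.596°, -116.396°, +128.769°, +159.008°.
Eastward gaps between consecutive values (wrapping around): 4.187°, 23.439°, 26.200°, 245.165°, 30.239°, 30.770°.
Largest gap = 245.165° ⇒ minimal covering band is its complement: 360° − 245.165° = 114.835°.
Band runs from +128.769° eastward to -116.396°, crossing the antimeridian.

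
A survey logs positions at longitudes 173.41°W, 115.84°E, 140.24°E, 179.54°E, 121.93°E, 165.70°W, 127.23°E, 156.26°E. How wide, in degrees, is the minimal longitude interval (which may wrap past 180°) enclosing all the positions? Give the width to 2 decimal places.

Sort the longitudes: -173.41°, -165.70°, +115.84°, +121.93°, +127.23°, +140.24°, +156.26°, +179.54°.
Eastward gaps between consecutive values (wrapping around): 7.71°, 281.54°, 6.09°, 5.30°, 13.01°, 16.02°, 23.28°, 7.05°.
Largest gap = 281.54° ⇒ minimal covering band is its complement: 360° − 281.54° = 78.46°.
Band runs from +115.84° eastward to -165.70°, crossing the antimeridian.

78.46°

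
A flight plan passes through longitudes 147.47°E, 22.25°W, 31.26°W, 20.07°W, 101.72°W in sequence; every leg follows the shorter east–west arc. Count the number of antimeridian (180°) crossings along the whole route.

0

Leg 1: +147.47° → -22.25°, shortest Δλ = -169.72° (west) — does not cross 180°.
Leg 2: -22.25° → -31.26°, shortest Δλ = -9.01° (west) — does not cross 180°.
Leg 3: -31.26° → -20.07°, shortest Δλ = 11.19° (east) — does not cross 180°.
Leg 4: -20.07° → -101.72°, shortest Δλ = -81.65° (west) — does not cross 180°.
Total crossings: 0.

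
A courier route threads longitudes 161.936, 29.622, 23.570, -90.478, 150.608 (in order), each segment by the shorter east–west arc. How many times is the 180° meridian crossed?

1

Leg 1: +161.936° → +29.622°, shortest Δλ = -132.314° (west) — does not cross 180°.
Leg 2: +29.622° → +23.570°, shortest Δλ = -6.052° (west) — does not cross 180°.
Leg 3: +23.570° → -90.478°, shortest Δλ = -114.048° (west) — does not cross 180°.
Leg 4: -90.478° → +150.608°, shortest Δλ = -118.914° (west) — crosses 180°.
Total crossings: 1.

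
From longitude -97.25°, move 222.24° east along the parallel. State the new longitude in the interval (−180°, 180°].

+124.99°

Start at -97.25°; shift +222.24° → +124.99°.
+124.99° already lies in (−180°, 180°].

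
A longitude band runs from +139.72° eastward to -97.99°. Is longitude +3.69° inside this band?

No

Band width going east from +139.72° to -97.99°: ((-97.99 − 139.72) mod 360) = 122.29°.
Offset of +3.69° east of the west edge: ((3.69 − 139.72) mod 360) = 223.97°.
223.97° > 122.29° ⇒ outside.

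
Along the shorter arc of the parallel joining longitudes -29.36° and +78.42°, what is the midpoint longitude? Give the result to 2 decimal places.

+24.53°

Signed shortest Δλ from -29.36° to +78.42° is +107.78°.
Midpoint longitude = -29.36° + (+107.78°)/2 = -29.36° + 53.89° = +24.53°.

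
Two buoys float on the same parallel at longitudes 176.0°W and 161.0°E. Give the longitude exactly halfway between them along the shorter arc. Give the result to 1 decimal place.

Signed shortest Δλ from -176.0° to +161.0° is -23.0°.
Midpoint longitude = -176.0° + (-23.0°)/2 = -176.0° − 11.5° = -187.5°.
Normalise into (−180°, 180°]: +172.5°.
(The naïve average (-176.0 + +161.0)/2 = -7.5° is on the wrong side of the globe.)

172.5°E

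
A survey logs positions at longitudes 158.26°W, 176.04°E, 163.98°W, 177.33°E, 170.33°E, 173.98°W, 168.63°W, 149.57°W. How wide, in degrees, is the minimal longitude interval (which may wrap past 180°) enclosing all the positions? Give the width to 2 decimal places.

Sort the longitudes: -173.98°, -168.63°, -163.98°, -158.26°, -149.57°, +170.33°, +176.04°, +177.33°.
Eastward gaps between consecutive values (wrapping around): 5.35°, 4.65°, 5.72°, 8.69°, 319.90°, 5.71°, 1.29°, 8.69°.
Largest gap = 319.90° ⇒ minimal covering band is its complement: 360° − 319.90° = 40.10°.
Band runs from +170.33° eastward to -149.57°, crossing the antimeridian.

40.10°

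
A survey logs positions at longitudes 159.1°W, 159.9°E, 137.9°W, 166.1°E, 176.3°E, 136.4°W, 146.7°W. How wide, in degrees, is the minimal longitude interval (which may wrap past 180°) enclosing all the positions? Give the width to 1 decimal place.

63.7°

Sort the longitudes: -159.1°, -146.7°, -137.9°, -136.4°, +159.9°, +166.1°, +176.3°.
Eastward gaps between consecutive values (wrapping around): 12.4°, 8.8°, 1.5°, 296.3°, 6.2°, 10.2°, 24.6°.
Largest gap = 296.3° ⇒ minimal covering band is its complement: 360° − 296.3° = 63.7°.
Band runs from +159.9° eastward to -136.4°, crossing the antimeridian.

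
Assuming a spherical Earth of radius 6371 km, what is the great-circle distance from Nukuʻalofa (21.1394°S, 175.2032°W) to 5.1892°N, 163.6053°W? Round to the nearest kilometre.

3189 km

Δλ = -163.6053 − -175.2032 = 11.5979°.
Δφ = 5.1892 − -21.1394 = 26.3286°.
a = sin²(Δφ/2) + cos φ₁ · cos φ₂ · sin²(Δλ/2) = 0.061350.
c = 2·atan2(√a, √(1−a)) = 0.50059 rad → d = 6371·c ≈ 3189.26 km.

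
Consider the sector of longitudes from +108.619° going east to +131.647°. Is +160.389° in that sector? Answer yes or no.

Band width going east from +108.619° to +131.647°: ((131.647 − 108.619) mod 360) = 23.028°.
Offset of +160.389° east of the west edge: ((160.389 − 108.619) mod 360) = 51.770°.
51.770° > 23.028° ⇒ outside.

No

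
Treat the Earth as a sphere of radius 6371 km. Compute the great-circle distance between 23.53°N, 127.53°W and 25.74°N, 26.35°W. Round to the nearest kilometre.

Δλ = -26.35 − -127.53 = 101.18°.
Δφ = 25.74 − 23.53 = 2.21°.
a = sin²(Δφ/2) + cos φ₁ · cos φ₂ · sin²(Δλ/2) = 0.493375.
c = 2·atan2(√a, √(1−a)) = 1.55755 rad → d = 6371·c ≈ 9923.13 km.

9923 km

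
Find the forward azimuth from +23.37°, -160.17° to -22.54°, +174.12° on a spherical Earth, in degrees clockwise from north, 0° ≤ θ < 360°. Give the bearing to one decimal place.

210.4°

Δλ = 174.12 − -160.17 = 334.29°; wrapped into (−180°, 180°]: -25.71°.
θ = atan2( sin Δλ · cos φ₂ , cos φ₁ · sin φ₂ − sin φ₁ · cos φ₂ · cos Δλ )
  = atan2(-0.40068, -0.68198) = -149.565° → normalised to [0°, 360°): 210.435°.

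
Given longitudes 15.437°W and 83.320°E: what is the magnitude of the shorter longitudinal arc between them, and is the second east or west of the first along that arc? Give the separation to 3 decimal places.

98.757° east

Raw difference: 83.320 − -15.437 = 98.757°.
Normalise into (−180°, 180°]: 98.757° stays 98.757°.
Positive ⇒ the second point lies to the east; separation 98.757°.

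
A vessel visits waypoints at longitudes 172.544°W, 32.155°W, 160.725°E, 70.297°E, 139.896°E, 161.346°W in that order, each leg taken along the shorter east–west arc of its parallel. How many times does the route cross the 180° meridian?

Leg 1: -172.544° → -32.155°, shortest Δλ = 140.389° (east) — does not cross 180°.
Leg 2: -32.155° → +160.725°, shortest Δλ = -167.12° (west) — crosses 180°.
Leg 3: +160.725° → +70.297°, shortest Δλ = -90.428° (west) — does not cross 180°.
Leg 4: +70.297° → +139.896°, shortest Δλ = 69.599° (east) — does not cross 180°.
Leg 5: +139.896° → -161.346°, shortest Δλ = 58.758° (east) — crosses 180°.
Total crossings: 2.

2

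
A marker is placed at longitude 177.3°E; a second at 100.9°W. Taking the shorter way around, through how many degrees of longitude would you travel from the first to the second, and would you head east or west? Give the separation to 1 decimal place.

81.8° east

Raw difference: -100.9 − 177.3 = -278.2°.
Normalise into (−180°, 180°]: -278.2° + 360° = 81.8°.
Positive ⇒ the second point lies to the east; separation 81.8°.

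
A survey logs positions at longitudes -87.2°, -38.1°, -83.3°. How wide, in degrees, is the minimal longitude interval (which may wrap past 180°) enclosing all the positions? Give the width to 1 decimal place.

49.1°

Sort the longitudes: -87.2°, -83.3°, -38.1°.
Eastward gaps between consecutive values (wrapping around): 3.9°, 45.2°, 310.9°.
Largest gap = 310.9° ⇒ minimal covering band is its complement: 360° − 310.9° = 49.1°.
Band runs from -87.2° eastward to -38.1°.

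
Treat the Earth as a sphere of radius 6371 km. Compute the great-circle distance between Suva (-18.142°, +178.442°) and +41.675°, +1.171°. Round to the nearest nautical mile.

9387 nmi

Δλ = 1.171 − 178.442 = -177.271°.
Δφ = 41.675 − -18.142 = 59.817°.
a = sin²(Δφ/2) + cos φ₁ · cos φ₂ · sin²(Δλ/2) = 0.958013.
c = 2·atan2(√a, √(1−a)) = 2.72885 rad → d = 6371·c ≈ 17385.52 km ≈ 9387.43 nmi.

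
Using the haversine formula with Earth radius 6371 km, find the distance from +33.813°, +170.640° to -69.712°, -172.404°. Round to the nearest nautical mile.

6260 nmi

Δλ = -172.404 − 170.640 = -343.044°; wrapped into (−180°, 180°]: 16.956°.
Δφ = -69.712 − 33.813 = -103.525°.
a = sin²(Δφ/2) + cos φ₁ · cos φ₂ · sin²(Δλ/2) = 0.623197.
c = 2·atan2(√a, √(1−a)) = 1.81975 rad → d = 6371·c ≈ 11593.65 km ≈ 6260.07 nmi.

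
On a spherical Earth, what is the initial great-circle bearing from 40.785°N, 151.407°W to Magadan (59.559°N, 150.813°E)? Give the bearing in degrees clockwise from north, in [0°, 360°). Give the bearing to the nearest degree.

318°

Δλ = 150.813 − -151.407 = 302.220°; wrapped into (−180°, 180°]: -57.780°.
θ = atan2( sin Δλ · cos φ₂ , cos φ₁ · sin φ₂ − sin φ₁ · cos φ₂ · cos Δλ )
  = atan2(-0.42863, 0.47634) = -41.982° → normalised to [0°, 360°): 318.018°.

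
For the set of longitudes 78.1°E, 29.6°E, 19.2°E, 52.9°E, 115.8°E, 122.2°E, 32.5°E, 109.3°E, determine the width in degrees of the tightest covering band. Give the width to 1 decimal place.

Sort the longitudes: +19.2°, +29.6°, +32.5°, +52.9°, +78.1°, +109.3°, +115.8°, +122.2°.
Eastward gaps between consecutive values (wrapping around): 10.4°, 2.9°, 20.4°, 25.2°, 31.2°, 6.5°, 6.4°, 257.0°.
Largest gap = 257.0° ⇒ minimal covering band is its complement: 360° − 257.0° = 103.0°.
Band runs from +19.2° eastward to +122.2°.

103.0°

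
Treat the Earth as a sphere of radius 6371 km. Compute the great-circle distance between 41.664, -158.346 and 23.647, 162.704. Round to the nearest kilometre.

4112 km

Δλ = 162.704 − -158.346 = 321.050°; wrapped into (−180°, 180°]: -38.950°.
Δφ = 23.647 − 41.664 = -18.017°.
a = sin²(Δφ/2) + cos φ₁ · cos φ₂ · sin²(Δλ/2) = 0.100583.
c = 2·atan2(√a, √(1−a)) = 0.64544 rad → d = 6371·c ≈ 4112.10 km.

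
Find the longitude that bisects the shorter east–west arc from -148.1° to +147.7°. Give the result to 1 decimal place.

Signed shortest Δλ from -148.1° to +147.7° is -64.2°.
Midpoint longitude = -148.1° + (-64.2°)/2 = -148.1° − 32.1° = -180.2°.
Normalise into (−180°, 180°]: +179.8°.
(The naïve average (-148.1 + +147.7)/2 = -0.2° is on the wrong side of the globe.)

+179.8°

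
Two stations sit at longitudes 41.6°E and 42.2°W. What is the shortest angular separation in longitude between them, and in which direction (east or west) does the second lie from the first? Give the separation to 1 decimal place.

Raw difference: -42.2 − 41.6 = -83.8°.
Normalise into (−180°, 180°]: -83.8° stays -83.8°.
Negative ⇒ the second point lies to the west; separation 83.8°.

83.8° west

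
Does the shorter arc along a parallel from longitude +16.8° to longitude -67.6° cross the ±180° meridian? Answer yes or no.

No

Signed shortest Δλ = ((-67.6 − 16.8 + 180) mod 360) − 180 = -84.4°.
Going west by 84.4° from +16.8° reaches -67.6° without touching 180°.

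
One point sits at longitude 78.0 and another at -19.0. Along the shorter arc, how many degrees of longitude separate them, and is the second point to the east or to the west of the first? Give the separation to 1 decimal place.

97.0° west

Raw difference: -19.0 − 78.0 = -97.0°.
Normalise into (−180°, 180°]: -97.0° stays -97.0°.
Negative ⇒ the second point lies to the west; separation 97.0°.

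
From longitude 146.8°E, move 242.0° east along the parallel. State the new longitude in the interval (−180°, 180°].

Start at +146.8°; shift +242.0° → +388.8°.
+388.8° lies outside (−180°, 180°]; subtract 360° → +28.8°.

28.8°E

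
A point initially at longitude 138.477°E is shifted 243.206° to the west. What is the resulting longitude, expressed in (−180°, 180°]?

Start at +138.477°; shift −243.206° → -104.729°.
-104.729° already lies in (−180°, 180°].

104.729°W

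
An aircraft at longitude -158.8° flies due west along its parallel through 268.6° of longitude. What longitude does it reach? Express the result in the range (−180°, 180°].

Start at -158.8°; shift −268.6° → -427.4°.
-427.4° lies outside (−180°, 180°]; add 360° → -67.4°.

-67.4°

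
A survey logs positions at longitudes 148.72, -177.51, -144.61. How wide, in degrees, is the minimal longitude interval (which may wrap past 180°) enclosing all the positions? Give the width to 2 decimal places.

66.67°

Sort the longitudes: -177.51°, -144.61°, +148.72°.
Eastward gaps between consecutive values (wrapping around): 32.90°, 293.33°, 33.77°.
Largest gap = 293.33° ⇒ minimal covering band is its complement: 360° − 293.33° = 66.67°.
Band runs from +148.72° eastward to -144.61°, crossing the antimeridian.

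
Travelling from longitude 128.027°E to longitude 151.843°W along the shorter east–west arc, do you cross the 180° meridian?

Naïve |-151.843 − 128.027| = 279.87° > 180°, so the shorter arc goes the other way round — across 180°.
Signed shortest Δλ = ((-151.843 − 128.027 + 180) mod 360) − 180 = 80.13°.
Going east by 80.13° from +128.027° passes through 180° before reaching -151.843°.

Yes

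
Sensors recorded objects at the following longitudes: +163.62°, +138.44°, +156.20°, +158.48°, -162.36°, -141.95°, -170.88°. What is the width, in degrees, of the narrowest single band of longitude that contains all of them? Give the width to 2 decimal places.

Sort the longitudes: -170.88°, -162.36°, -141.95°, +138.44°, +156.20°, +158.48°, +163.62°.
Eastward gaps between consecutive values (wrapping around): 8.52°, 20.41°, 280.39°, 17.76°, 2.28°, 5.14°, 25.50°.
Largest gap = 280.39° ⇒ minimal covering band is its complement: 360° − 280.39° = 79.61°.
Band runs from +138.44° eastward to -141.95°, crossing the antimeridian.

79.61°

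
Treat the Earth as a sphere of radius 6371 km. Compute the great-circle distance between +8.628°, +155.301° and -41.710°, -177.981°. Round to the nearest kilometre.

6225 km

Δλ = -177.981 − 155.301 = -333.282°; wrapped into (−180°, 180°]: 26.718°.
Δφ = -41.710 − 8.628 = -50.338°.
a = sin²(Δφ/2) + cos φ₁ · cos φ₂ · sin²(Δλ/2) = 0.220273.
c = 2·atan2(√a, √(1−a)) = 0.97707 rad → d = 6371·c ≈ 6224.91 km.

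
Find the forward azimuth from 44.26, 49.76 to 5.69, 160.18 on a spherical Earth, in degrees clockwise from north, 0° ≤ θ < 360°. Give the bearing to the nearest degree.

71°

Δλ = 160.18 − 49.76 = 110.42°.
θ = atan2( sin Δλ · cos φ₂ , cos φ₁ · sin φ₂ − sin φ₁ · cos φ₂ · cos Δλ )
  = atan2(0.93254, 0.31331) = 71.429° → normalised to [0°, 360°): 71.429°.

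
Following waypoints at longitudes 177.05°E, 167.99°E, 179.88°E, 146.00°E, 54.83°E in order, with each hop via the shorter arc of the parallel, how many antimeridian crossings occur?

0

Leg 1: +177.05° → +167.99°, shortest Δλ = -9.06° (west) — does not cross 180°.
Leg 2: +167.99° → +179.88°, shortest Δλ = 11.89° (east) — does not cross 180°.
Leg 3: +179.88° → +146.00°, shortest Δλ = -33.88° (west) — does not cross 180°.
Leg 4: +146.00° → +54.83°, shortest Δλ = -91.17° (west) — does not cross 180°.
Total crossings: 0.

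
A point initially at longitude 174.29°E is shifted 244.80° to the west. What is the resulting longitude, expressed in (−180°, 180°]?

Start at +174.29°; shift −244.80° → -70.51°.
-70.51° already lies in (−180°, 180°].

70.51°W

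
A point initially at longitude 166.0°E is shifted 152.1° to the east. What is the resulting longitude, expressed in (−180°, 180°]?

Start at +166.0°; shift +152.1° → +318.1°.
+318.1° lies outside (−180°, 180°]; subtract 360° → -41.9°.

41.9°W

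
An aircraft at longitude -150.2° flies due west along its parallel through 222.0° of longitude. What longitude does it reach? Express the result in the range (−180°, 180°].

Start at -150.2°; shift −222.0° → -372.2°.
-372.2° lies outside (−180°, 180°]; add 360° → -12.2°.

-12.2°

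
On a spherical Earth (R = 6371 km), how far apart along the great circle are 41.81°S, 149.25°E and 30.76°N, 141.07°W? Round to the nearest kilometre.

Δλ = -141.07 − 149.25 = -290.32°; wrapped into (−180°, 180°]: 69.68°.
Δφ = 30.76 − -41.81 = 72.57°.
a = sin²(Δφ/2) + cos φ₁ · cos φ₂ · sin²(Δλ/2) = 0.559269.
c = 2·atan2(√a, √(1−a)) = 1.68961 rad → d = 6371·c ≈ 10764.53 km.

10765 km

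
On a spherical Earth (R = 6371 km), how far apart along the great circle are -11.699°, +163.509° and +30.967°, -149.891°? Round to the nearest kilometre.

Δλ = -149.891 − 163.509 = -313.400°; wrapped into (−180°, 180°]: 46.600°.
Δφ = 30.967 − -11.699 = 42.666°.
a = sin²(Δφ/2) + cos φ₁ · cos φ₂ · sin²(Δλ/2) = 0.263710.
c = 2·atan2(√a, √(1−a)) = 1.07858 rad → d = 6371·c ≈ 6871.64 km.

6872 km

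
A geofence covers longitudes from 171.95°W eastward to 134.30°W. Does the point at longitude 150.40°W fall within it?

Band width going east from -171.95° to -134.30°: ((-134.30 − -171.95) mod 360) = 37.65°.
Offset of -150.40° east of the west edge: ((-150.40 − -171.95) mod 360) = 21.55°.
21.55° ≤ 37.65° ⇒ inside.

Yes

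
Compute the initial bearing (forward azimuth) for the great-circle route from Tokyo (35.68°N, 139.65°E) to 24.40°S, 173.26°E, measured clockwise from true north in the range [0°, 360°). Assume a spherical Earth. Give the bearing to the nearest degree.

147°

Δλ = 173.26 − 139.65 = 33.61°.
θ = atan2( sin Δλ · cos φ₂ , cos φ₁ · sin φ₂ − sin φ₁ · cos φ₂ · cos Δλ )
  = atan2(0.50410, -0.77793) = 147.057° → normalised to [0°, 360°): 147.057°.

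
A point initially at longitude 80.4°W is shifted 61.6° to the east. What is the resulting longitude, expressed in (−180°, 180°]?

18.8°W

Start at -80.4°; shift +61.6° → -18.8°.
-18.8° already lies in (−180°, 180°].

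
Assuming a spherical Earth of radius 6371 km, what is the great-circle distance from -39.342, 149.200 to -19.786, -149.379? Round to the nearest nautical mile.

3348 nmi

Δλ = -149.379 − 149.200 = -298.579°; wrapped into (−180°, 180°]: 61.421°.
Δφ = -19.786 − -39.342 = 19.556°.
a = sin²(Δφ/2) + cos φ₁ · cos φ₂ · sin²(Δλ/2) = 0.218642.
c = 2·atan2(√a, √(1−a)) = 0.97313 rad → d = 6371·c ≈ 6199.81 km ≈ 3347.63 nmi.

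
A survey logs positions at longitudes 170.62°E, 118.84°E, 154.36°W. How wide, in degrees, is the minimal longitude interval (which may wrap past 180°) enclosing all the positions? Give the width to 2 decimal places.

86.80°

Sort the longitudes: -154.36°, +118.84°, +170.62°.
Eastward gaps between consecutive values (wrapping around): 273.20°, 51.78°, 35.02°.
Largest gap = 273.20° ⇒ minimal covering band is its complement: 360° − 273.20° = 86.80°.
Band runs from +118.84° eastward to -154.36°, crossing the antimeridian.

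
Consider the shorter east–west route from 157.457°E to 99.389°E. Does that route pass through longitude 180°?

No

Signed shortest Δλ = ((99.389 − 157.457 + 180) mod 360) − 180 = -58.068°.
Going west by 58.068° from +157.457° reaches +99.389° without touching 180°.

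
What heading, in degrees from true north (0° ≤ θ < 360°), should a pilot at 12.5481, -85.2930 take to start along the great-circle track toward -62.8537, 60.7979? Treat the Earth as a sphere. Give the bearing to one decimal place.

162.1°

Δλ = 60.7979 − -85.2930 = 146.0909°.
θ = atan2( sin Δλ · cos φ₂ , cos φ₁ · sin φ₂ − sin φ₁ · cos φ₂ · cos Δλ )
  = atan2(0.25454, -0.78632) = 162.063° → normalised to [0°, 360°): 162.063°.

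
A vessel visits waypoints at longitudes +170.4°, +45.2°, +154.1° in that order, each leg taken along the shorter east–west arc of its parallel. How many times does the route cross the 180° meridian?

0

Leg 1: +170.4° → +45.2°, shortest Δλ = -125.2° (west) — does not cross 180°.
Leg 2: +45.2° → +154.1°, shortest Δλ = 108.9° (east) — does not cross 180°.
Total crossings: 0.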